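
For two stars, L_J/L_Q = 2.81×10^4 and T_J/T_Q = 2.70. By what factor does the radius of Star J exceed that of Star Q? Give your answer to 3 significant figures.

23.0

L ∝ R²T⁴ gives R ∝ √L / T², so
R_J/R_Q = √(2.81×10^4) / (2.70)² = 167.6 / 7.290 = 22.99.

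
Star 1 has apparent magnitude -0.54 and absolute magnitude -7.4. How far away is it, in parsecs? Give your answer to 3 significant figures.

m − M = 5 log₁₀(d/10 pc)
-0.54 − (-7.4) = 6.86 = 5 log₁₀(d/10)
d = 10 × 10^(6.86/5) = 10 × 10^1.372 = 235.5 pc.

236 pc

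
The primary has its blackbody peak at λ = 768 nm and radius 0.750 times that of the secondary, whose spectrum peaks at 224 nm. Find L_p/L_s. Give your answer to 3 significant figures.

0.00407

Wien's law gives T ∝ 1/λ_max, so T_p/T_s = λ_s/λ_p = 224/768 = 0.2917.
Then L ∝ R²T⁴ gives L_p/L_s = (0.750)² × (0.2917)⁴ = 0.5625 × 0.007237 = 0.004071.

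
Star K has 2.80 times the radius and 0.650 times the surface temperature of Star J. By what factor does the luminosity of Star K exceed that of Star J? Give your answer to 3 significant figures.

From the Stefan–Boltzmann law, L ∝ R²T⁴, so
L_K/L_J = (R_K/R_J)² (T_K/T_J)⁴ = (2.80)² × (0.650)⁴ = 7.840 × 0.1785 = 1.399.

1.40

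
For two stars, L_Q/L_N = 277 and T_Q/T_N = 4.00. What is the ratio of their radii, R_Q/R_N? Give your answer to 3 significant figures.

1.04

L ∝ R²T⁴ gives R ∝ √L / T², so
R_Q/R_N = √(277) / (4.00)² = 16.64 / 16.00 = 1.040.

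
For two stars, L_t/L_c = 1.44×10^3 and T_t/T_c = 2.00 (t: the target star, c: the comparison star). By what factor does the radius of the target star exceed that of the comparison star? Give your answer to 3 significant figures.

9.49

L ∝ R²T⁴ gives R ∝ √L / T², so
R_t/R_c = √(1.44×10^3) / (2.00)² = 37.95 / 4.000 = 9.487.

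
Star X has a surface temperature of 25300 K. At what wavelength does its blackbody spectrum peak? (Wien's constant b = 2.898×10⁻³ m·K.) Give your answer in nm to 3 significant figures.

λ_max = b/T = 2.898×10⁻³ / 25300 = 1.15×10^-7 m = 114.5 nm.

115 nm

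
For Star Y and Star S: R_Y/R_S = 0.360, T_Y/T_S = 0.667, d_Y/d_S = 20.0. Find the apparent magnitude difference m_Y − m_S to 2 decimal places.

10.48

L_Y/L_S = (0.360)²(0.667)⁴ = 0.02565.
F_Y/F_S = (L_Y/L_S)/(d_Y/d_S)² = 0.02565/400.0 = 6.413×10^-5.
m_Y − m_S = −2.5 log₁₀(6.413×10^-5) = 10.48.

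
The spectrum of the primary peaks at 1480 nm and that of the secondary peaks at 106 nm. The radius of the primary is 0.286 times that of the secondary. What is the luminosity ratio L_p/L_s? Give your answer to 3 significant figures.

2.15×10^-6

Wien's law gives T ∝ 1/λ_max, so T_p/T_s = λ_s/λ_p = 106/1480 = 0.07162.
Then L ∝ R²T⁴ gives L_p/L_s = (0.286)² × (0.07162)⁴ = 0.08180 × 2.631×10^-5 = 2.152×10^-6.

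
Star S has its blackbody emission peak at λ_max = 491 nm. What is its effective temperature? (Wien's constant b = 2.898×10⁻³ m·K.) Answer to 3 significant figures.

T = b/λ_max = 2.898×10⁻³ / (491×10⁻⁹) = 5902 K.

5.90×10^3 K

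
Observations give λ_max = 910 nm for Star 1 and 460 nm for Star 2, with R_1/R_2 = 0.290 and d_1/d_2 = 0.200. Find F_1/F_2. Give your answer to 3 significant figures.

0.137

Wien's law: T_1/T_2 = λ_2/λ_1 = 460/910 = 0.5055.
L_1/L_2 = (R_1/R_2)²(T_1/T_2)⁴ = (0.290)²(0.5055)⁴ = 0.005491.
F_1/F_2 = (L_1/L_2)/(d_1/d_2)² = 0.005491/(0.200)² = 0.1373.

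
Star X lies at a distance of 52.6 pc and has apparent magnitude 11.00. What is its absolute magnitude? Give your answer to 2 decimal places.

7.40

M = m − 5 log₁₀(d/10 pc) = 11.00 − 5 log₁₀(52.6/10)
  = 11.00 − 5 × 0.721 = 11.00 − 3.60 = 7.40.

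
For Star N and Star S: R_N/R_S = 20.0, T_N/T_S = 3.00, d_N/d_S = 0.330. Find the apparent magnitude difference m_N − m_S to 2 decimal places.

-13.68

L_N/L_S = (20.0)²(3.00)⁴ = 3.240×10^4.
F_N/F_S = (L_N/L_S)/(d_N/d_S)² = 3.240×10^4/0.1089 = 2.975×10^5.
m_N − m_S = −2.5 log₁₀(2.975×10^5) = -13.68.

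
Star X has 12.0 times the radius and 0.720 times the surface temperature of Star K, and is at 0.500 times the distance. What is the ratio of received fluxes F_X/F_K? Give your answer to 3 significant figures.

L_X/L_K = (R_X/R_K)²(T_X/T_K)⁴ = (12.0)² × (0.720)⁴ = 38.70.
F_X/F_K = (L_X/L_K)/(d_X/d_K)² = 38.70 / (0.500)² = 154.8.

155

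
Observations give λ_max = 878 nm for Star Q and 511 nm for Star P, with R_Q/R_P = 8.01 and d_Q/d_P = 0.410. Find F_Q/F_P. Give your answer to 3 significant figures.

43.8

Wien's law: T_Q/T_P = λ_P/λ_Q = 511/878 = 0.5820.
L_Q/L_P = (R_Q/R_P)²(T_Q/T_P)⁴ = (8.01)²(0.5820)⁴ = 7.362.
F_Q/F_P = (L_Q/L_P)/(d_Q/d_P)² = 7.362/(0.410)² = 43.79.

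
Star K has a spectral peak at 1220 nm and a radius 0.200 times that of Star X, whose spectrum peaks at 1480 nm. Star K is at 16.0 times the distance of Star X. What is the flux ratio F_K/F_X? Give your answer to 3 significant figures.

Wien's law: T_K/T_X = λ_X/λ_K = 1480/1220 = 1.213.
L_K/L_X = (R_K/R_X)²(T_K/T_X)⁴ = (0.200)²(1.213)⁴ = 0.08663.
F_K/F_X = (L_K/L_X)/(d_K/d_X)² = 0.08663/(16.0)² = 3.384×10^-4.

3.38×10^-4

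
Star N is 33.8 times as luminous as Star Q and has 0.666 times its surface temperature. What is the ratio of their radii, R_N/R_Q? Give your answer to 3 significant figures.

L ∝ R²T⁴ gives R ∝ √L / T², so
R_N/R_Q = √(33.8) / (0.666)² = 5.814 / 0.4436 = 13.11.

13.1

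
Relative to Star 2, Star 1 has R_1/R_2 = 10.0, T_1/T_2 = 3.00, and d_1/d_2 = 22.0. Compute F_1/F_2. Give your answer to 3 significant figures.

L_1/L_2 = (R_1/R_2)²(T_1/T_2)⁴ = (10.0)² × (3.00)⁴ = 8100.
F_1/F_2 = (L_1/L_2)/(d_1/d_2)² = 8100 / (22.0)² = 16.74.

16.7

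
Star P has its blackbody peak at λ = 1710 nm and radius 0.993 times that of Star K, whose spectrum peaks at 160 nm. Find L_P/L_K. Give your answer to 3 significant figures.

7.56×10^-5

Wien's law gives T ∝ 1/λ_max, so T_P/T_K = λ_K/λ_P = 160/1710 = 0.09357.
Then L ∝ R²T⁴ gives L_P/L_K = (0.993)² × (0.09357)⁴ = 0.9860 × 7.665×10^-5 = 7.558×10^-5.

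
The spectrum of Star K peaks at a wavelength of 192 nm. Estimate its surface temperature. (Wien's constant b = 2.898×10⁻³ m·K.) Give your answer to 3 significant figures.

T = b/λ_max = 2.898×10⁻³ / (192×10⁻⁹) = 1.509×10^4 K.

1.51×10^4 K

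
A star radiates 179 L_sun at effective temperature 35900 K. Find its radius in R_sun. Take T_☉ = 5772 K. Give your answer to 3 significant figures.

R/R_☉ = √(L/L_☉) / (T/T_☉)² = √(179) / (6.220)²
       = 13.38 / 38.68 = 0.3459.

0.346 R_sun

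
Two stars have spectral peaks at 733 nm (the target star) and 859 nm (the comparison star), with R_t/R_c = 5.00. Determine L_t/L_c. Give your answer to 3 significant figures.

Wien's law gives T ∝ 1/λ_max, so T_t/T_c = λ_c/λ_t = 859/733 = 1.172.
Then L ∝ R²T⁴ gives L_t/L_c = (5.00)² × (1.172)⁴ = 25.00 × 1.886 = 47.15.

47.2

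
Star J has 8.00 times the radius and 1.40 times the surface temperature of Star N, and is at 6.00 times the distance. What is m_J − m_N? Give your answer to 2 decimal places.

-2.09

L_J/L_N = (8.00)²(1.40)⁴ = 245.9.
F_J/F_N = (L_J/L_N)/(d_J/d_N)² = 245.9/36.00 = 6.830.
m_J − m_N = −2.5 log₁₀(6.830) = -2.09.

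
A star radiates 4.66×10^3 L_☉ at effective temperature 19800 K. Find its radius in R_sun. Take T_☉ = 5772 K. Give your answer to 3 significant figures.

5.80 R_sun

R/R_☉ = √(L/L_☉) / (T/T_☉)² = √(4.66×10^3) / (3.430)²
       = 68.26 / 11.77 = 5.801.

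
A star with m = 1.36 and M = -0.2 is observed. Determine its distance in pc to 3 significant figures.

20.5 pc

m − M = 5 log₁₀(d/10 pc)
1.36 − (-0.2) = 1.56 = 5 log₁₀(d/10)
d = 10 × 10^(1.56/5) = 10 × 10^0.312 = 20.51 pc.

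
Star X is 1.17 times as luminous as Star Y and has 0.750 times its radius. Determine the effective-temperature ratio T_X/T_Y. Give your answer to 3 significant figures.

1.20

L ∝ R²T⁴ gives T ∝ (L/R²)^(1/4), so
T_X/T_Y = (1.17 / 0.750²)^(1/4) = (2.080)^(1/4) = 1.201.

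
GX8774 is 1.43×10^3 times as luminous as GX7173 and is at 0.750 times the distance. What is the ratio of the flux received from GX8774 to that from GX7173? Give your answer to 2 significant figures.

F = L/(4πd²), so F_GX8774/F_GX7173 = (L_GX8774/L_GX7173) / (d_GX8774/d_GX7173)²
= 1.43×10^3 / (0.750)² = 1.43×10^3 / 0.5625 = 2542.

2.5×10^3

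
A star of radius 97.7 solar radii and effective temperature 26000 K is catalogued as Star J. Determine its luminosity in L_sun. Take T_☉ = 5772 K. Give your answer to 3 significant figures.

3.93×10^6 L_sun

L/L_☉ = (R/R_☉)² (T/T_☉)⁴ = (97.7)² × (26000/5772)⁴
       = 9545 × (4.505)⁴ = 9545 × 411.7 = 3.930×10^6.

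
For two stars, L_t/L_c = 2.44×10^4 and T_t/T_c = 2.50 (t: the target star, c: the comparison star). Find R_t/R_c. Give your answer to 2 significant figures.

L ∝ R²T⁴ gives R ∝ √L / T², so
R_t/R_c = √(2.44×10^4) / (2.50)² = 156.2 / 6.250 = 24.99.

25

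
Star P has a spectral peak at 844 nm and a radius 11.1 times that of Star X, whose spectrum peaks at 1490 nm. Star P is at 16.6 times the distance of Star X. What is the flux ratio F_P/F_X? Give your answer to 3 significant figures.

Wien's law: T_P/T_X = λ_X/λ_P = 1490/844 = 1.765.
L_P/L_X = (R_P/R_X)²(T_P/T_X)⁴ = (11.1)²(1.765)⁴ = 1197.
F_P/F_X = (L_P/L_X)/(d_P/d_X)² = 1197/(16.6)² = 4.343.

4.34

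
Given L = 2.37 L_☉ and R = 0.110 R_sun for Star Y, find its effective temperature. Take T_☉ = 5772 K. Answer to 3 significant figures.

2.16×10^4 K

T/T_☉ = (L/L_☉)^(1/4) / (R/R_☉)^(1/2)
T = 5772 × (2.37)^(1/4) / √(0.110) = 5772 × 1.241 / 0.3317 = 2.159×10^4 K.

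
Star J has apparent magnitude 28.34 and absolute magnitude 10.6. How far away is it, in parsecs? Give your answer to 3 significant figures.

3.53×10^4 pc

m − M = 5 log₁₀(d/10 pc)
28.34 − (10.6) = 17.74 = 5 log₁₀(d/10)
d = 10 × 10^(17.74/5) = 10 × 10^3.548 = 3.532×10^4 pc.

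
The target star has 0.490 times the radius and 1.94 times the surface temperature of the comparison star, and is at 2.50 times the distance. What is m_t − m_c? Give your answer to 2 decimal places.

0.66

L_t/L_c = (0.490)²(1.94)⁴ = 3.401.
F_t/F_c = (L_t/L_c)/(d_t/d_c)² = 3.401/6.250 = 0.5442.
m_t − m_c = −2.5 log₁₀(0.5442) = 0.66.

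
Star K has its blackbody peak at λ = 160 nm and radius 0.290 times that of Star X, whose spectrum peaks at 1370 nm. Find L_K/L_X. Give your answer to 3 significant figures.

Wien's law gives T ∝ 1/λ_max, so T_K/T_X = λ_X/λ_K = 1370/160 = 8.562.
Then L ∝ R²T⁴ gives L_K/L_X = (0.290)² × (8.562)⁴ = 0.08410 × 5375 = 452.1.

452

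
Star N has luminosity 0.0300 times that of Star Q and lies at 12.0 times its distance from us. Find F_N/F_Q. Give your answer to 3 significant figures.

F = L/(4πd²), so F_N/F_Q = (L_N/L_Q) / (d_N/d_Q)²
= 0.0300 / (12.0)² = 0.0300 / 144.0 = 2.083×10^-4.

2.08×10^-4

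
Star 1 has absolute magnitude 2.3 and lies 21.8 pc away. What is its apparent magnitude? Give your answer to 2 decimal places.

m = M + 5 log₁₀(d/10 pc) = 2.3 + 5 log₁₀(21.8/10)
  = 2.3 + 5 × 0.338 = 2.3 + 1.69 = 3.99.

3.99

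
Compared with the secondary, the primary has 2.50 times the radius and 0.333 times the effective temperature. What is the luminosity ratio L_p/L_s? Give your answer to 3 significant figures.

From the Stefan–Boltzmann law, L ∝ R²T⁴, so
L_p/L_s = (R_p/R_s)² (T_p/T_s)⁴ = (2.50)² × (0.333)⁴ = 6.250 × 0.01230 = 0.07685.

0.0769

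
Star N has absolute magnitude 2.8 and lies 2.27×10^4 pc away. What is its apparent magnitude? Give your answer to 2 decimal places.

19.58

m = M + 5 log₁₀(d/10 pc) = 2.8 + 5 log₁₀(2.27×10^4/10)
  = 2.8 + 5 × 3.356 = 2.8 + 16.78 = 19.58.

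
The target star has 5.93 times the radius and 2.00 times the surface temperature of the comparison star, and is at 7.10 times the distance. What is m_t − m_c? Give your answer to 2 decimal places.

L_t/L_c = (5.93)²(2.00)⁴ = 562.6.
F_t/F_c = (L_t/L_c)/(d_t/d_c)² = 562.6/50.41 = 11.16.
m_t − m_c = −2.5 log₁₀(11.16) = -2.62.

-2.62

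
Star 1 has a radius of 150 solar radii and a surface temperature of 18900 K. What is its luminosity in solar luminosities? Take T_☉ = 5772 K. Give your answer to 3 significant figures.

2.59×10^6 solar luminosities

L/L_☉ = (R/R_☉)² (T/T_☉)⁴ = (150)² × (18900/5772)⁴
       = 2.250×10^4 × (3.274)⁴ = 2.250×10^4 × 115.0 = 2.587×10^6.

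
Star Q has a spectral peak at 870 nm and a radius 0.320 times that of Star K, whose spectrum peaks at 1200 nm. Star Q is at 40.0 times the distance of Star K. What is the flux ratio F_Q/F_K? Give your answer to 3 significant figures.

2.32×10^-4

Wien's law: T_Q/T_K = λ_K/λ_Q = 1200/870 = 1.379.
L_Q/L_K = (R_Q/R_K)²(T_Q/T_K)⁴ = (0.320)²(1.379)⁴ = 0.3706.
F_Q/F_K = (L_Q/L_K)/(d_Q/d_K)² = 0.3706/(40.0)² = 2.316×10^-4.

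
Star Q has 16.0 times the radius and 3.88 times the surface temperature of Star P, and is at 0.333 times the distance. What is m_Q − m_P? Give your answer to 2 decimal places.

L_Q/L_P = (16.0)²(3.88)⁴ = 5.802×10^4.
F_Q/F_P = (L_Q/L_P)/(d_Q/d_P)² = 5.802×10^4/0.1109 = 5.232×10^5.
m_Q − m_P = −2.5 log₁₀(5.232×10^5) = -14.30.

-14.30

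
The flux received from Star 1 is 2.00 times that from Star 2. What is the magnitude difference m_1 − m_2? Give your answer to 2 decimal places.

m_1 − m_2 = −2.5 log₁₀(F_1/F_2) = −2.5 log₁₀(2.00) = −2.5 × (0.301) = -0.753.

-0.75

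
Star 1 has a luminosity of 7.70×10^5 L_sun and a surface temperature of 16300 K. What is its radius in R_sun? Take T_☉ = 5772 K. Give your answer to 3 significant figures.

R/R_☉ = √(L/L_☉) / (T/T_☉)² = √(7.70×10^5) / (2.824)²
       = 877.5 / 7.975 = 110.0.

110 R_sun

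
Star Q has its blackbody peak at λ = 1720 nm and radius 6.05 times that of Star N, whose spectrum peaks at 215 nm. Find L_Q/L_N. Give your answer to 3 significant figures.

0.00894

Wien's law gives T ∝ 1/λ_max, so T_Q/T_N = λ_N/λ_Q = 215/1720 = 0.1250.
Then L ∝ R²T⁴ gives L_Q/L_N = (6.05)² × (0.1250)⁴ = 36.60 × 2.441×10^-4 = 0.008936.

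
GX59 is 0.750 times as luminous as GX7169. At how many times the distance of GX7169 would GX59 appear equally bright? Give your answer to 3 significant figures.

0.866

Equal flux requires L_GX59/d_GX59² = L_GX7169/d_GX7169², so d_GX59/d_GX7169 = √(L_GX59/L_GX7169)
= √(0.750) = 0.8660.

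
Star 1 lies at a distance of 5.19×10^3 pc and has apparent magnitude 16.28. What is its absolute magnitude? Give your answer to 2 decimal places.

2.70

M = m − 5 log₁₀(d/10 pc) = 16.28 − 5 log₁₀(5.19×10^3/10)
  = 16.28 − 5 × 2.715 = 16.28 − 13.58 = 2.70.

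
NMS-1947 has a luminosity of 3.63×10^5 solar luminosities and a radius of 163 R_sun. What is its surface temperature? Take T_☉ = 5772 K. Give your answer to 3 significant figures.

T/T_☉ = (L/L_☉)^(1/4) / (R/R_☉)^(1/2)
T = 5772 × (3.63×10^5)^(1/4) / √(163) = 5772 × 24.55 / 12.77 = 1.110×10^4 K.

1.11×10^4 K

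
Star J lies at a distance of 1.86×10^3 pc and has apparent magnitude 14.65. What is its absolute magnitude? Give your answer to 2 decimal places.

3.30

M = m − 5 log₁₀(d/10 pc) = 14.65 − 5 log₁₀(1.86×10^3/10)
  = 14.65 − 5 × 2.270 = 14.65 − 11.35 = 3.30.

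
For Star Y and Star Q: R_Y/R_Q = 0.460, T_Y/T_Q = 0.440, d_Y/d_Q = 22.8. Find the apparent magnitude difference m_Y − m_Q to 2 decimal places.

12.04

L_Y/L_Q = (0.460)²(0.440)⁴ = 0.007931.
F_Y/F_Q = (L_Y/L_Q)/(d_Y/d_Q)² = 0.007931/519.8 = 1.526×10^-5.
m_Y − m_Q = −2.5 log₁₀(1.526×10^-5) = 12.04.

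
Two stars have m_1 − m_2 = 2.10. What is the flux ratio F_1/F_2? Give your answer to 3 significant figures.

0.145

F_1/F_2 = 10^(−(m_1 − m_2)/2.5) = 10^(-2.10/2.5) = 10^-0.840 = 0.1445.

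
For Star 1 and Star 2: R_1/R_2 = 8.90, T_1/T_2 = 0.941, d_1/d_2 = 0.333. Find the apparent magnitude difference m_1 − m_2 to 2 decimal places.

L_1/L_2 = (8.90)²(0.941)⁴ = 62.11.
F_1/F_2 = (L_1/L_2)/(d_1/d_2)² = 62.11/0.1109 = 560.1.
m_1 − m_2 = −2.5 log₁₀(560.1) = -6.87.

-6.87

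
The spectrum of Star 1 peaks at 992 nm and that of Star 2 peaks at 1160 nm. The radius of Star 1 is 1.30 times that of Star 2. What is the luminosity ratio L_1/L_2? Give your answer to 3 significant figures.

Wien's law gives T ∝ 1/λ_max, so T_1/T_2 = λ_2/λ_1 = 1160/992 = 1.169.
Then L ∝ R²T⁴ gives L_1/L_2 = (1.30)² × (1.169)⁴ = 1.690 × 1.870 = 3.160.

3.16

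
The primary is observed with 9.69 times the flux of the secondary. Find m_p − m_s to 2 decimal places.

m_p − m_s = −2.5 log₁₀(F_p/F_s) = −2.5 log₁₀(9.69) = −2.5 × (0.986) = -2.466.

-2.47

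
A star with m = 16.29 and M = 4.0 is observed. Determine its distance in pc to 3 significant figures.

m − M = 5 log₁₀(d/10 pc)
16.29 − (4.0) = 12.29 = 5 log₁₀(d/10)
d = 10 × 10^(12.29/5) = 10 × 10^2.458 = 2871 pc.

2.87×10^3 pc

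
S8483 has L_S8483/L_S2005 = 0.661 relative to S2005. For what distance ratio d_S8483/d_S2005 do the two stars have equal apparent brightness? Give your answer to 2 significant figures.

Equal flux requires L_S8483/d_S8483² = L_S2005/d_S2005², so d_S8483/d_S2005 = √(L_S8483/L_S2005)
= √(0.661) = 0.8130.

0.81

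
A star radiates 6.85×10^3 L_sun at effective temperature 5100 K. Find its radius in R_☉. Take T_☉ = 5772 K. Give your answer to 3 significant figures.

R/R_☉ = √(L/L_☉) / (T/T_☉)² = √(6.85×10^3) / (0.8836)²
       = 82.76 / 0.7807 = 106.0.

106 R_☉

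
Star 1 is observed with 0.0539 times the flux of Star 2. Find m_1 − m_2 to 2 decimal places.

m_1 − m_2 = −2.5 log₁₀(F_1/F_2) = −2.5 log₁₀(0.0539) = −2.5 × (-1.268) = 3.171.

3.17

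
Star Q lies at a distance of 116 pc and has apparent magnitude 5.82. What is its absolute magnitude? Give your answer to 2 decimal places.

M = m − 5 log₁₀(d/10 pc) = 5.82 − 5 log₁₀(116/10)
  = 5.82 − 5 × 1.064 = 5.82 − 5.32 = 0.50.

0.50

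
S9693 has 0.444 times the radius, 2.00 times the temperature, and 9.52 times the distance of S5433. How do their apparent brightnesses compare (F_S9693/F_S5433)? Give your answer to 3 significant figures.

L_S9693/L_S5433 = (R_S9693/R_S5433)²(T_S9693/T_S5433)⁴ = (0.444)² × (2.00)⁴ = 3.154.
F_S9693/F_S5433 = (L_S9693/L_S5433)/(d_S9693/d_S5433)² = 3.154 / (9.52)² = 0.03480.

0.0348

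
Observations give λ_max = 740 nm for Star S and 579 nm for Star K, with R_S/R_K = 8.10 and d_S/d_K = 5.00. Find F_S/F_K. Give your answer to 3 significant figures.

Wien's law: T_S/T_K = λ_K/λ_S = 579/740 = 0.7824.
L_S/L_K = (R_S/R_K)²(T_S/T_K)⁴ = (8.10)²(0.7824)⁴ = 24.59.
F_S/F_K = (L_S/L_K)/(d_S/d_K)² = 24.59/(5.00)² = 0.9836.

0.984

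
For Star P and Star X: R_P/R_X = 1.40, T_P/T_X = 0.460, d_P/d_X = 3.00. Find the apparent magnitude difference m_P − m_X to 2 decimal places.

L_P/L_X = (1.40)²(0.460)⁴ = 0.08776.
F_P/F_X = (L_P/L_X)/(d_P/d_X)² = 0.08776/9.000 = 0.009751.
m_P − m_X = −2.5 log₁₀(0.009751) = 5.03.

5.03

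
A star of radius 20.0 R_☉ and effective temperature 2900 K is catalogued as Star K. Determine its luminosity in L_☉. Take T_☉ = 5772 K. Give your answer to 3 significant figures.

L/L_☉ = (R/R_☉)² (T/T_☉)⁴ = (20.0)² × (2900/5772)⁴
       = 400.0 × (0.5024)⁴ = 400.0 × 0.06372 = 25.49.

25.5 L_☉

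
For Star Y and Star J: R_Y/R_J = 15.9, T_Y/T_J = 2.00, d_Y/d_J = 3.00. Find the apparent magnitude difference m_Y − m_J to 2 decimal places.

L_Y/L_J = (15.9)²(2.00)⁴ = 4045.
F_Y/F_J = (L_Y/L_J)/(d_Y/d_J)² = 4045/9.000 = 449.4.
m_Y − m_J = −2.5 log₁₀(449.4) = -6.63.

-6.63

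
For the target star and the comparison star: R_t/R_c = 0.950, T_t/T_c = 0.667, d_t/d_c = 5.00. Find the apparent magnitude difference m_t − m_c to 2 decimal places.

5.36

L_t/L_c = (0.950)²(0.667)⁴ = 0.1786.
F_t/F_c = (L_t/L_c)/(d_t/d_c)² = 0.1786/25.00 = 0.007145.
m_t − m_c = −2.5 log₁₀(0.007145) = 5.36.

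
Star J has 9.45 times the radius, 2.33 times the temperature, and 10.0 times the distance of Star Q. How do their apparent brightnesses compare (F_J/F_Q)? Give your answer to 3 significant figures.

L_J/L_Q = (R_J/R_Q)²(T_J/T_Q)⁴ = (9.45)² × (2.33)⁴ = 2632.
F_J/F_Q = (L_J/L_Q)/(d_J/d_Q)² = 2632 / (10.0)² = 26.32.

26.3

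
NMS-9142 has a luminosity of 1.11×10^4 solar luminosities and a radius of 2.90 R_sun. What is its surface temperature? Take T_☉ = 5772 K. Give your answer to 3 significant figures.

T/T_☉ = (L/L_☉)^(1/4) / (R/R_☉)^(1/2)
T = 5772 × (1.11×10^4)^(1/4) / √(2.90) = 5772 × 10.26 / 1.703 = 3.479×10^4 K.

3.48×10^4 K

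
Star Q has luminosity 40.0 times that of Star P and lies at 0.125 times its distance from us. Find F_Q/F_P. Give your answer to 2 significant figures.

2.6×10^3

F = L/(4πd²), so F_Q/F_P = (L_Q/L_P) / (d_Q/d_P)²
= 40.0 / (0.125)² = 40.0 / 0.01562 = 2560.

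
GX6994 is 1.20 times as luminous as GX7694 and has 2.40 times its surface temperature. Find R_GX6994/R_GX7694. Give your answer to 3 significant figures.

0.190

L ∝ R²T⁴ gives R ∝ √L / T², so
R_GX6994/R_GX7694 = √(1.20) / (2.40)² = 1.095 / 5.760 = 0.1902.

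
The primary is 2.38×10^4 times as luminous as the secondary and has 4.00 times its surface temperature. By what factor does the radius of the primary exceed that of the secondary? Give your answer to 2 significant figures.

9.6

L ∝ R²T⁴ gives R ∝ √L / T², so
R_p/R_s = √(2.38×10^4) / (4.00)² = 154.3 / 16.00 = 9.642.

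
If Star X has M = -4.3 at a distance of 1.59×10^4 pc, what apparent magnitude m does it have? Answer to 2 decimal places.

11.71

m = M + 5 log₁₀(d/10 pc) = -4.3 + 5 log₁₀(1.59×10^4/10)
  = -4.3 + 5 × 3.201 = -4.3 + 16.01 = 11.71.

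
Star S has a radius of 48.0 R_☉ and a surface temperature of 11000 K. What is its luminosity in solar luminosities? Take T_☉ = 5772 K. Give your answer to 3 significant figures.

3.04×10^4 solar luminosities

L/L_☉ = (R/R_☉)² (T/T_☉)⁴ = (48.0)² × (11000/5772)⁴
       = 2304 × (1.906)⁴ = 2304 × 13.19 = 3.039×10^4.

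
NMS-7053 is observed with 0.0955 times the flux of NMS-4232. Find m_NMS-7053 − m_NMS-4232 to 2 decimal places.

2.55

m_NMS-7053 − m_NMS-4232 = −2.5 log₁₀(F_NMS-7053/F_NMS-4232) = −2.5 log₁₀(0.0955) = −2.5 × (-1.020) = 2.550.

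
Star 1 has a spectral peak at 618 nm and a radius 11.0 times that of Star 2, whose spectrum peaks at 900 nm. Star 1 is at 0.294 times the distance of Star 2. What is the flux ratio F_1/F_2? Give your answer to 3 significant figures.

6.30×10^3

Wien's law: T_1/T_2 = λ_2/λ_1 = 900/618 = 1.456.
L_1/L_2 = (R_1/R_2)²(T_1/T_2)⁴ = (11.0)²(1.456)⁴ = 544.3.
F_1/F_2 = (L_1/L_2)/(d_1/d_2)² = 544.3/(0.294)² = 6297.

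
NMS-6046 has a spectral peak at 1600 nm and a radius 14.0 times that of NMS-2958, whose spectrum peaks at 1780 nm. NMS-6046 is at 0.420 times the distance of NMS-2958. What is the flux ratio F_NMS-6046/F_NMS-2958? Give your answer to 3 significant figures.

Wien's law: T_NMS-6046/T_NMS-2958 = λ_NMS-2958/λ_NMS-6046 = 1780/1600 = 1.113.
L_NMS-6046/L_NMS-2958 = (R_NMS-6046/R_NMS-2958)²(T_NMS-6046/T_NMS-2958)⁴ = (14.0)²(1.113)⁴ = 300.2.
F_NMS-6046/F_NMS-2958 = (L_NMS-6046/L_NMS-2958)/(d_NMS-6046/d_NMS-2958)² = 300.2/(0.420)² = 1702.

1.70×10^3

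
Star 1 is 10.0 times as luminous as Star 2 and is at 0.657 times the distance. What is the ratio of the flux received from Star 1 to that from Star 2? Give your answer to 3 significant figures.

F = L/(4πd²), so F_1/F_2 = (L_1/L_2) / (d_1/d_2)²
= 10.0 / (0.657)² = 10.0 / 0.4316 = 23.17.

23.2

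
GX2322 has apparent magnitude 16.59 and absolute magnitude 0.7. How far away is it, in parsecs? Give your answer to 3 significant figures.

m − M = 5 log₁₀(d/10 pc)
16.59 − (0.7) = 15.89 = 5 log₁₀(d/10)
d = 10 × 10^(15.89/5) = 10 × 10^3.178 = 1.507×10^4 pc.

1.51×10^4 pc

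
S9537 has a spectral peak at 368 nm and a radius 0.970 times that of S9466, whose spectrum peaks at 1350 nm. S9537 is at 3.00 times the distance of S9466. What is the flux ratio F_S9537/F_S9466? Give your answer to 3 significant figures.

18.9

Wien's law: T_S9537/T_S9466 = λ_S9466/λ_S9537 = 1350/368 = 3.668.
L_S9537/L_S9466 = (R_S9537/R_S9466)²(T_S9537/T_S9466)⁴ = (0.970)²(3.668)⁴ = 170.4.
F_S9537/F_S9466 = (L_S9537/L_S9466)/(d_S9537/d_S9466)² = 170.4/(3.00)² = 18.93.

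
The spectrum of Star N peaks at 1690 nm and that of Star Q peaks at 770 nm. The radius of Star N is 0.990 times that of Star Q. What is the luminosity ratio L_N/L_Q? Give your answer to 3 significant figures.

Wien's law gives T ∝ 1/λ_max, so T_N/T_Q = λ_Q/λ_N = 770/1690 = 0.4556.
Then L ∝ R²T⁴ gives L_N/L_Q = (0.990)² × (0.4556)⁴ = 0.9801 × 0.04309 = 0.04224.

0.0422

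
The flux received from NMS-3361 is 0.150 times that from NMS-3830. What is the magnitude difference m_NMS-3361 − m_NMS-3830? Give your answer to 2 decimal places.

m_NMS-3361 − m_NMS-3830 = −2.5 log₁₀(F_NMS-3361/F_NMS-3830) = −2.5 log₁₀(0.150) = −2.5 × (-0.824) = 2.060.

2.06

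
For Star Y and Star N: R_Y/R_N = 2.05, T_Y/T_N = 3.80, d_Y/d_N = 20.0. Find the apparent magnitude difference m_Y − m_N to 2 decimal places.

-0.85

L_Y/L_N = (2.05)²(3.80)⁴ = 876.3.
F_Y/F_N = (L_Y/L_N)/(d_Y/d_N)² = 876.3/400.0 = 2.191.
m_Y − m_N = −2.5 log₁₀(2.191) = -0.85.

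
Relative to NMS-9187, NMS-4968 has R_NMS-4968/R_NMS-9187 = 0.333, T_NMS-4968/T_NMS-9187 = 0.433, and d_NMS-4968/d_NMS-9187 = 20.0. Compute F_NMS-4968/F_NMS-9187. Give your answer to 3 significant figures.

9.74×10^-6

L_NMS-4968/L_NMS-9187 = (R_NMS-4968/R_NMS-9187)²(T_NMS-4968/T_NMS-9187)⁴ = (0.333)² × (0.433)⁴ = 0.003898.
F_NMS-4968/F_NMS-9187 = (L_NMS-4968/L_NMS-9187)/(d_NMS-4968/d_NMS-9187)² = 0.003898 / (20.0)² = 9.745×10^-6.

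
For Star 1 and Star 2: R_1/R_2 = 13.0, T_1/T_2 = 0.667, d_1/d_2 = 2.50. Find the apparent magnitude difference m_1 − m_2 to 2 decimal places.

-1.82

L_1/L_2 = (13.0)²(0.667)⁴ = 33.45.
F_1/F_2 = (L_1/L_2)/(d_1/d_2)² = 33.45/6.250 = 5.352.
m_1 − m_2 = −2.5 log₁₀(5.352) = -1.82.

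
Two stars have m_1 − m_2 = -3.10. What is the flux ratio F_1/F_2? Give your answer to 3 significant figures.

17.4

F_1/F_2 = 10^(−(m_1 − m_2)/2.5) = 10^(3.10/2.5) = 10^1.240 = 17.38.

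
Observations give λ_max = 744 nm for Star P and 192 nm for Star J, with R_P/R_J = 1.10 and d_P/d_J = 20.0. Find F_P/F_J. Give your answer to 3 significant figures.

1.34×10^-5

Wien's law: T_P/T_J = λ_J/λ_P = 192/744 = 0.2581.
L_P/L_J = (R_P/R_J)²(T_P/T_J)⁴ = (1.10)²(0.2581)⁴ = 0.005367.
F_P/F_J = (L_P/L_J)/(d_P/d_J)² = 0.005367/(20.0)² = 1.342×10^-5.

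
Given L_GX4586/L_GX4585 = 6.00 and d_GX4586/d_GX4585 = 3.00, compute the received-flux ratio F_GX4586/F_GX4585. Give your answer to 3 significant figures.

0.667

F = L/(4πd²), so F_GX4586/F_GX4585 = (L_GX4586/L_GX4585) / (d_GX4586/d_GX4585)²
= 6.00 / (3.00)² = 6.00 / 9.000 = 0.6667.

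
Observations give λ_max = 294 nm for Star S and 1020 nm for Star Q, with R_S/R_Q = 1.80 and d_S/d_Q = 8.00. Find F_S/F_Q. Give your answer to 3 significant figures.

Wien's law: T_S/T_Q = λ_Q/λ_S = 1020/294 = 3.469.
L_S/L_Q = (R_S/R_Q)²(T_S/T_Q)⁴ = (1.80)²(3.469)⁴ = 469.4.
F_S/F_Q = (L_S/L_Q)/(d_S/d_Q)² = 469.4/(8.00)² = 7.335.

7.33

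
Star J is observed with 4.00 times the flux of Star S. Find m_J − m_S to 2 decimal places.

-1.51

m_J − m_S = −2.5 log₁₀(F_J/F_S) = −2.5 log₁₀(4.00) = −2.5 × (0.602) = -1.505.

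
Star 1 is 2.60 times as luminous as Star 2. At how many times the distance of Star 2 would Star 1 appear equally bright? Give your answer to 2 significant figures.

Equal flux requires L_1/d_1² = L_2/d_2², so d_1/d_2 = √(L_1/L_2)
= √(2.60) = 1.612.

1.6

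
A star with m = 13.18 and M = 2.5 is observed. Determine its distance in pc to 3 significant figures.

m − M = 5 log₁₀(d/10 pc)
13.18 − (2.5) = 10.68 = 5 log₁₀(d/10)
d = 10 × 10^(10.68/5) = 10 × 10^2.136 = 1368 pc.

1.37×10^3 pc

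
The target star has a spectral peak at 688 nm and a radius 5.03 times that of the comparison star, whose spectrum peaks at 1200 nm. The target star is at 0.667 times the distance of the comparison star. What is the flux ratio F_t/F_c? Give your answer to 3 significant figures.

Wien's law: T_t/T_c = λ_c/λ_t = 1200/688 = 1.744.
L_t/L_c = (R_t/R_c)²(T_t/T_c)⁴ = (5.03)²(1.744)⁴ = 234.2.
F_t/F_c = (L_t/L_c)/(d_t/d_c)² = 234.2/(0.667)² = 526.3.

526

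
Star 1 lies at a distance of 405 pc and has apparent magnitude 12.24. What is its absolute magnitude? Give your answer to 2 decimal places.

M = m − 5 log₁₀(d/10 pc) = 12.24 − 5 log₁₀(405/10)
  = 12.24 − 5 × 1.607 = 12.24 − 8.04 = 4.20.

4.20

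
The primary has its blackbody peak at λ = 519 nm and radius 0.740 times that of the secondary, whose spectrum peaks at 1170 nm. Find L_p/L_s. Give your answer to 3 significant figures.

Wien's law gives T ∝ 1/λ_max, so T_p/T_s = λ_s/λ_p = 1170/519 = 2.254.
Then L ∝ R²T⁴ gives L_p/L_s = (0.740)² × (2.254)⁴ = 0.5476 × 25.83 = 14.14.

14.1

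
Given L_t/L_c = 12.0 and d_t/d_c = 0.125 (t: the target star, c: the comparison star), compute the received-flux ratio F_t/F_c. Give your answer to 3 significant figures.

768

F = L/(4πd²), so F_t/F_c = (L_t/L_c) / (d_t/d_c)²
= 12.0 / (0.125)² = 12.0 / 0.01562 = 768.0.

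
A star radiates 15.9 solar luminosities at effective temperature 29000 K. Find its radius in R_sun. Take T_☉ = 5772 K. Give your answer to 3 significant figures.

R/R_☉ = √(L/L_☉) / (T/T_☉)² = √(15.9) / (5.024)²
       = 3.987 / 25.24 = 0.1580.

0.158 R_sun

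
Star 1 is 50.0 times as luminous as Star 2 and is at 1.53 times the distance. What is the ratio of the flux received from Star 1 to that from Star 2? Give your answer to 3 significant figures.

21.4

F = L/(4πd²), so F_1/F_2 = (L_1/L_2) / (d_1/d_2)²
= 50.0 / (1.53)² = 50.0 / 2.341 = 21.36.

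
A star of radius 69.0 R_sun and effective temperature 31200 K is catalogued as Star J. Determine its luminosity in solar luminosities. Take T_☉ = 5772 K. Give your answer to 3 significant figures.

L/L_☉ = (R/R_☉)² (T/T_☉)⁴ = (69.0)² × (31200/5772)⁴
       = 4761 × (5.405)⁴ = 4761 × 853.7 = 4.065×10^6.

4.06×10^6 solar luminosities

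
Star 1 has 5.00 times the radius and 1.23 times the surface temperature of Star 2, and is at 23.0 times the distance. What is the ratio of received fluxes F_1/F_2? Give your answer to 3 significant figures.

L_1/L_2 = (R_1/R_2)²(T_1/T_2)⁴ = (5.00)² × (1.23)⁴ = 57.22.
F_1/F_2 = (L_1/L_2)/(d_1/d_2)² = 57.22 / (23.0)² = 0.1082.

0.108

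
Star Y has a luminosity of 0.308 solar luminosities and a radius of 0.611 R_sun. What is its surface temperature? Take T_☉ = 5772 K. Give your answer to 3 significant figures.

5.50×10^3 K

T/T_☉ = (L/L_☉)^(1/4) / (R/R_☉)^(1/2)
T = 5772 × (0.308)^(1/4) / √(0.611) = 5772 × 0.7450 / 0.7817 = 5501 K.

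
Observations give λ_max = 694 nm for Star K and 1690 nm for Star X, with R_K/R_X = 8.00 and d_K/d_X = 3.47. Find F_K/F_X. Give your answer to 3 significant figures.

187

Wien's law: T_K/T_X = λ_X/λ_K = 1690/694 = 2.435.
L_K/L_X = (R_K/R_X)²(T_K/T_X)⁴ = (8.00)²(2.435)⁴ = 2251.
F_K/F_X = (L_K/L_X)/(d_K/d_X)² = 2251/(3.47)² = 186.9.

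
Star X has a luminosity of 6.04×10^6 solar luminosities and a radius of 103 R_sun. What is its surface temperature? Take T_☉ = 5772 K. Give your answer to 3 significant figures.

T/T_☉ = (L/L_☉)^(1/4) / (R/R_☉)^(1/2)
T = 5772 × (6.04×10^6)^(1/4) / √(103) = 5772 × 49.57 / 10.15 = 2.819×10^4 K.

2.82×10^4 K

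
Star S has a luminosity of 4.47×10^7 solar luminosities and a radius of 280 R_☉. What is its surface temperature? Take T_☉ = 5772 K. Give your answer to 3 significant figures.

T/T_☉ = (L/L_☉)^(1/4) / (R/R_☉)^(1/2)
T = 5772 × (4.47×10^7)^(1/4) / √(280) = 5772 × 81.77 / 16.73 = 2.820×10^4 K.

2.82×10^4 K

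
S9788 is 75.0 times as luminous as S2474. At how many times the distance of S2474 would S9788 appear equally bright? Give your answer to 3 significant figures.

Equal flux requires L_S9788/d_S9788² = L_S2474/d_S2474², so d_S9788/d_S2474 = √(L_S9788/L_S2474)
= √(75.0) = 8.660.

8.66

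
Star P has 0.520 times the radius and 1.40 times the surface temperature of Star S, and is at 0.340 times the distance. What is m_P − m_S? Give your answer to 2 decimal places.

-2.38

L_P/L_S = (0.520)²(1.40)⁴ = 1.039.
F_P/F_S = (L_P/L_S)/(d_P/d_S)² = 1.039/0.1156 = 8.986.
m_P − m_S = −2.5 log₁₀(8.986) = -2.38.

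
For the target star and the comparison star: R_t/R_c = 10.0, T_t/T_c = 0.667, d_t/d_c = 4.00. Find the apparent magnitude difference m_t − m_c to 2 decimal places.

-0.23

L_t/L_c = (10.0)²(0.667)⁴ = 19.79.
F_t/F_c = (L_t/L_c)/(d_t/d_c)² = 19.79/16.00 = 1.237.
m_t − m_c = −2.5 log₁₀(1.237) = -0.23.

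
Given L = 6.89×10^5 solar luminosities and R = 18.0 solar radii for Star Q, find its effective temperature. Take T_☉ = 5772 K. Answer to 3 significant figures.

T/T_☉ = (L/L_☉)^(1/4) / (R/R_☉)^(1/2)
T = 5772 × (6.89×10^5)^(1/4) / √(18.0) = 5772 × 28.81 / 4.243 = 3.920×10^4 K.

3.92×10^4 K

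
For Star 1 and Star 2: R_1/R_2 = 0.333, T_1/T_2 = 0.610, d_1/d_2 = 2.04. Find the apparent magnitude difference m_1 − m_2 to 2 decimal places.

6.08

L_1/L_2 = (0.333)²(0.610)⁴ = 0.01535.
F_1/F_2 = (L_1/L_2)/(d_1/d_2)² = 0.01535/4.162 = 0.003689.
m_1 − m_2 = −2.5 log₁₀(0.003689) = 6.08.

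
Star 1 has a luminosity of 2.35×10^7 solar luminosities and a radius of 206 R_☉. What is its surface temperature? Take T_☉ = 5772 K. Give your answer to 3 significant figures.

2.80×10^4 K

T/T_☉ = (L/L_☉)^(1/4) / (R/R_☉)^(1/2)
T = 5772 × (2.35×10^7)^(1/4) / √(206) = 5772 × 69.63 / 14.35 = 2.800×10^4 K.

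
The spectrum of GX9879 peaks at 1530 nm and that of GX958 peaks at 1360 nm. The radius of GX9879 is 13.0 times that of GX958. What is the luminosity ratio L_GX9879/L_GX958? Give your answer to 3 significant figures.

Wien's law gives T ∝ 1/λ_max, so T_GX9879/T_GX958 = λ_GX958/λ_GX9879 = 1360/1530 = 0.8889.
Then L ∝ R²T⁴ gives L_GX9879/L_GX958 = (13.0)² × (0.8889)⁴ = 169.0 × 0.6243 = 105.5.

106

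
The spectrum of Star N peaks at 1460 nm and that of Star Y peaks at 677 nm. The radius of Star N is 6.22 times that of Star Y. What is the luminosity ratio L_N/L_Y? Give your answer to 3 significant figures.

1.79

Wien's law gives T ∝ 1/λ_max, so T_N/T_Y = λ_Y/λ_N = 677/1460 = 0.4637.
Then L ∝ R²T⁴ gives L_N/L_Y = (6.22)² × (0.4637)⁴ = 38.69 × 0.04623 = 1.789.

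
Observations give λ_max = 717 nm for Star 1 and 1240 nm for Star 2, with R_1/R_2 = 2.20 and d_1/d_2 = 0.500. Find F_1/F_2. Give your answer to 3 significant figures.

173

Wien's law: T_1/T_2 = λ_2/λ_1 = 1240/717 = 1.729.
L_1/L_2 = (R_1/R_2)²(T_1/T_2)⁴ = (2.20)²(1.729)⁴ = 43.30.
F_1/F_2 = (L_1/L_2)/(d_1/d_2)² = 43.30/(0.500)² = 173.2.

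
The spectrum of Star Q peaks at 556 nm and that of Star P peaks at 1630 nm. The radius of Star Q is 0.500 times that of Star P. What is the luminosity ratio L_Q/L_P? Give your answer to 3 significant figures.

Wien's law gives T ∝ 1/λ_max, so T_Q/T_P = λ_P/λ_Q = 1630/556 = 2.932.
Then L ∝ R²T⁴ gives L_Q/L_P = (0.500)² × (2.932)⁴ = 0.2500 × 73.87 = 18.47.

18.5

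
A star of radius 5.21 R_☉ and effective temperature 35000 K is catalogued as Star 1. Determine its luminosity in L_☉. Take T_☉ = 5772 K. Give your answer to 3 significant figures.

3.67×10^4 L_☉

L/L_☉ = (R/R_☉)² (T/T_☉)⁴ = (5.21)² × (35000/5772)⁴
       = 27.14 × (6.064)⁴ = 27.14 × 1352 = 3.670×10^4.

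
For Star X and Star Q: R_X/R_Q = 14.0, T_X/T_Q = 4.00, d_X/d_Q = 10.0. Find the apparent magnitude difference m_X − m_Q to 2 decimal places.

L_X/L_Q = (14.0)²(4.00)⁴ = 5.018×10^4.
F_X/F_Q = (L_X/L_Q)/(d_X/d_Q)² = 5.018×10^4/100.0 = 501.8.
m_X − m_Q = −2.5 log₁₀(501.8) = -6.75.

-6.75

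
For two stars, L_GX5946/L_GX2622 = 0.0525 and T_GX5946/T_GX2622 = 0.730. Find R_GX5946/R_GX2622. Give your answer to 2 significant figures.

L ∝ R²T⁴ gives R ∝ √L / T², so
R_GX5946/R_GX2622 = √(0.0525) / (0.730)² = 0.2291 / 0.5329 = 0.4300.

0.43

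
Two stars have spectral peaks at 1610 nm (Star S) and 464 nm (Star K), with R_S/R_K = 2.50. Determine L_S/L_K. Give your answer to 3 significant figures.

Wien's law gives T ∝ 1/λ_max, so T_S/T_K = λ_K/λ_S = 464/1610 = 0.2882.
Then L ∝ R²T⁴ gives L_S/L_K = (2.50)² × (0.2882)⁴ = 6.250 × 0.006899 = 0.04312.

0.0431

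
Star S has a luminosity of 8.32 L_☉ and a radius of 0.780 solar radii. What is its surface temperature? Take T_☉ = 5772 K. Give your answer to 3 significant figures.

1.11×10^4 K

T/T_☉ = (L/L_☉)^(1/4) / (R/R_☉)^(1/2)
T = 5772 × (8.32)^(1/4) / √(0.780) = 5772 × 1.698 / 0.8832 = 1.110×10^4 K.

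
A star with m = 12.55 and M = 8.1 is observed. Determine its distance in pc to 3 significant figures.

m − M = 5 log₁₀(d/10 pc)
12.55 − (8.1) = 4.45 = 5 log₁₀(d/10)
d = 10 × 10^(4.45/5) = 10 × 10^0.890 = 77.62 pc.

77.6 pc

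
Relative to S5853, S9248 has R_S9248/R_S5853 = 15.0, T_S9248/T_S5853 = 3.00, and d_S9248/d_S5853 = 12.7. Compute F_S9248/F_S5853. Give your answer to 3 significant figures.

L_S9248/L_S5853 = (R_S9248/R_S5853)²(T_S9248/T_S5853)⁴ = (15.0)² × (3.00)⁴ = 1.822×10^4.
F_S9248/F_S5853 = (L_S9248/L_S5853)/(d_S9248/d_S5853)² = 1.822×10^4 / (12.7)² = 113.0.

113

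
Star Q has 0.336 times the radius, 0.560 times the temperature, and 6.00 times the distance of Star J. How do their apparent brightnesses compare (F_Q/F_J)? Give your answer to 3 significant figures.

L_Q/L_J = (R_Q/R_J)²(T_Q/T_J)⁴ = (0.336)² × (0.560)⁴ = 0.01110.
F_Q/F_J = (L_Q/L_J)/(d_Q/d_J)² = 0.01110 / (6.00)² = 3.084×10^-4.

3.08×10^-4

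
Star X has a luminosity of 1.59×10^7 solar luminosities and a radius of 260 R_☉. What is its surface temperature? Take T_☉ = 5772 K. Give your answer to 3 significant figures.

2.26×10^4 K

T/T_☉ = (L/L_☉)^(1/4) / (R/R_☉)^(1/2)
T = 5772 × (1.59×10^7)^(1/4) / √(260) = 5772 × 63.15 / 16.12 = 2.260×10^4 K.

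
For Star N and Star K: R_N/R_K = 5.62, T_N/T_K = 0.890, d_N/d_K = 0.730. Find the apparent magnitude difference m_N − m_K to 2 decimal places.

-3.93

L_N/L_K = (5.62)²(0.890)⁴ = 19.82.
F_N/F_K = (L_N/L_K)/(d_N/d_K)² = 19.82/0.5329 = 37.19.
m_N − m_K = −2.5 log₁₀(37.19) = -3.93.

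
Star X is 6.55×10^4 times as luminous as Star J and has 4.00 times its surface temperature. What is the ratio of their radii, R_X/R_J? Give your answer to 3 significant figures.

L ∝ R²T⁴ gives R ∝ √L / T², so
R_X/R_J = √(6.55×10^4) / (4.00)² = 255.9 / 16.00 = 16.00.

16.0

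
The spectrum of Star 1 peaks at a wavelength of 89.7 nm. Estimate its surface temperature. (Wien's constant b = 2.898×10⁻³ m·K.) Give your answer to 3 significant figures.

3.23×10^4 K

T = b/λ_max = 2.898×10⁻³ / (89.7×10⁻⁹) = 3.231×10^4 K.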